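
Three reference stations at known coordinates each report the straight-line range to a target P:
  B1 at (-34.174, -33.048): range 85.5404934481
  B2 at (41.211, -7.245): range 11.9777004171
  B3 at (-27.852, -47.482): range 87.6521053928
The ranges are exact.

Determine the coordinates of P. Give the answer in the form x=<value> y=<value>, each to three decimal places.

x=42.611 y=4.651

eq1: (x + 34.174)² + (y + 33.048)² = 85.5404934481²
eq2: (x − 41.211)² + (y + 7.245)² = 11.9777004171²
eq3: (x + 27.852)² + (y + 47.482)² = 87.6521053928²
eq2−eq3, eq2−eq1 (x²,y² cancel):
  -138.126·x − 80.474·y = -6259.988591
  -150.770·x − 51.606·y = -6664.514678
det = -138.126·-51.606 − -80.474·-150.770 = -5004.934624
x = (-6259.988591·-51.606 − -80.474·-6664.514678) / -5004.934624 = 42.611382
y = (-138.126·-6664.514678 − -6259.988591·-150.770) / -5004.934624 = 4.650555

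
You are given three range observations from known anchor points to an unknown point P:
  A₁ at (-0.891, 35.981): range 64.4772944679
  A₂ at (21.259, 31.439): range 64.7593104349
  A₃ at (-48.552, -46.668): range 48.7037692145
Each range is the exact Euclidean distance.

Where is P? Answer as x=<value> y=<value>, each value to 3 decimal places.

eq1: (x + 0.891)² + (y − 35.981)² = 64.4772944679²
eq2: (x − 21.259)² + (y − 31.439)² = 64.7593104349²
eq3: (x + 48.552)² + (y + 46.668)² = 48.7037692145²
eq1−eq3, eq1−eq2 (x²,y² cancel):
  -95.322·x − 165.298·y = 5025.037052
  44.300·x − 9.084·y = 108.482774
det = -95.322·-9.084 − -165.298·44.300 = 8188.606448
x = (5025.037052·-9.084 − -165.298·108.482774) / 8188.606448 = -3.384636
y = (-95.322·108.482774 − 5025.037052·44.300) / 8188.606448 = -28.448056

x=-3.385 y=-28.448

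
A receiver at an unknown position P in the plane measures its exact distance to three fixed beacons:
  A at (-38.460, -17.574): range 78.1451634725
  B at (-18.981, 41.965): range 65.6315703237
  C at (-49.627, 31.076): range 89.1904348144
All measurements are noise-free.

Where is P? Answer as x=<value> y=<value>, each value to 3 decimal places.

x=36.004 y=6.129

eq1: (x + 38.460)² + (y + 17.574)² = 78.1451634725²
eq2: (x + 18.981)² + (y − 41.965)² = 65.6315703237²
eq3: (x + 49.627)² + (y − 31.076)² = 89.1904348144²
eq1−eq2, eq1−eq3 (x²,y² cancel):
  38.958·x + 119.078·y = 2132.486061
  -22.334·x + 97.300·y = -207.727259
det = 38.958·97.300 − 119.078·-22.334 = 6450.101452
x = (2132.486061·97.300 − 119.078·-207.727259) / 6450.101452 = 36.003564
y = (38.958·-207.727259 − 2132.486061·-22.334) / 6450.101452 = 6.129253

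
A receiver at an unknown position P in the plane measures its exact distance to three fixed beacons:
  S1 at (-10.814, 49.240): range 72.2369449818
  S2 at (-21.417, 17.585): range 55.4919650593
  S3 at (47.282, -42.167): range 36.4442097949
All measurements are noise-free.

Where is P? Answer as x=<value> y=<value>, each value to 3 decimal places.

x=24.278 y=-13.901

eq1: (x + 10.814)² + (y − 49.240)² = 72.2369449818²
eq2: (x + 21.417)² + (y − 17.585)² = 55.4919650593²
eq3: (x − 47.282)² + (y + 42.167)² = 36.4442097949²
eq1−eq3, eq1−eq2 (x²,y² cancel):
  116.192·x − 182.814·y = 5362.119010
  -21.206·x − 63.310·y = 365.217952
det = 116.192·-63.310 − -182.814·-21.206 = -11232.869204
x = (5362.119010·-63.310 − -182.814·365.217952) / -11232.869204 = 24.277751
y = (116.192·365.217952 − 5362.119010·-21.206) / -11232.869204 = -13.900678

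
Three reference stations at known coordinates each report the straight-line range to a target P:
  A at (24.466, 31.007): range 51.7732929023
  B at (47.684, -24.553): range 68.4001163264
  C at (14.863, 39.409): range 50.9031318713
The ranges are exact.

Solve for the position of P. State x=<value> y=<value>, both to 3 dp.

x=-16.435 y=-0.735

eq1: (x − 24.466)² + (y − 31.007)² = 51.7732929023²
eq2: (x − 47.684)² + (y + 24.553)² = 68.4001163264²
eq3: (x − 14.863)² + (y − 39.409)² = 50.9031318713²
eq1−eq2, eq1−eq3 (x²,y² cancel):
  46.436·x − 111.120·y = -681.507596
  -19.206·x + 16.804·y = 303.303869
det = 46.436·16.804 − -111.120·-19.206 = -1353.860176
x = (-681.507596·16.804 − -111.120·303.303869) / -1353.860176 = -16.435281
y = (46.436·303.303869 − -681.507596·-19.206) / -1353.860176 = -0.735071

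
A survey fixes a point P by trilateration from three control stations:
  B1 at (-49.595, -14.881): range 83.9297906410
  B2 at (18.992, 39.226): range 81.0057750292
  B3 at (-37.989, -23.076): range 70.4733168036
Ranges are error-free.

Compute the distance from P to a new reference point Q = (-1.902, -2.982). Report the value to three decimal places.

49.740

eq1: (x + 49.595)² + (y + 14.881)² = 83.9297906410²
eq2: (x − 18.992)² + (y − 39.226)² = 81.0057750292²
eq3: (x + 37.989)² + (y + 23.076)² = 70.4733168036²
eq1−eq3, eq1−eq2 (x²,y² cancel):
  23.212·x − 16.390·y = 1372.279087
  137.174·x + 108.214·y = -299.458877
det = 23.212·108.214 − -16.390·137.174 = 4760.145228
x = (1372.279087·108.214 − -16.390·-299.458877) / 4760.145228 = 30.165399
y = (23.212·-299.458877 − 1372.279087·137.174) / 4760.145228 = -41.005482
|P − Q| = √((30.165399 − -1.902)² + (-41.005482 − -2.982)²) = 49.740358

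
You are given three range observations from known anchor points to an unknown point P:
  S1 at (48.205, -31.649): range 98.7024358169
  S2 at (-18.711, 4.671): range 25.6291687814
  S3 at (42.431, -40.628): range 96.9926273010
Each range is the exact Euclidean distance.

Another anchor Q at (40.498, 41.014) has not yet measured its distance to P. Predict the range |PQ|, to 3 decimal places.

92.971

eq1: (x − 48.205)² + (y + 31.649)² = 98.7024358169²
eq2: (x + 18.711)² + (y − 4.671)² = 25.6291687814²
eq3: (x − 42.431)² + (y + 40.628)² = 96.9926273010²
eq2−eq3, eq2−eq1 (x²,y² cancel):
  122.284·x − 90.598·y = -5671.611075
  133.832·x − 72.640·y = -6131.855080
det = 122.284·-72.640 − -90.598·133.832 = 3242.201776
x = (-5671.611075·-72.640 − -90.598·-6131.855080) / 3242.201776 = -44.274844
y = (122.284·-6131.855080 − -5671.611075·133.832) / 3242.201776 = 2.842293
|P − Q| = √((-44.274844 − 40.498)² + (2.842293 − 41.014)²) = 92.970502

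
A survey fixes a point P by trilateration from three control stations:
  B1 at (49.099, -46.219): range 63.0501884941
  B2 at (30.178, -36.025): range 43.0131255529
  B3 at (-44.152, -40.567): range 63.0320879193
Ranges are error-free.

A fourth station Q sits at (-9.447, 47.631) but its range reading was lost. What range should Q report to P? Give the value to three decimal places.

50.867

eq1: (x − 49.099)² + (y + 46.219)² = 63.0501884941²
eq2: (x − 30.178)² + (y + 36.025)² = 43.0131255529²
eq3: (x + 44.152)² + (y + 40.567)² = 63.0320879193²
eq2−eq3, eq2−eq1 (x²,y² cancel):
  -148.660·x − 9.084·y = -736.346854
  37.842·x − 20.388·y = 213.198154
det = -148.660·-20.388 − -9.084·37.842 = 3374.636808
x = (-736.346854·-20.388 − -9.084·213.198154) / 3374.636808 = 5.022565
y = (-148.660·213.198154 − -736.346854·37.842) / 3374.636808 = -1.134700
|P − Q| = √((5.022565 − -9.447)² + (-1.134700 − 47.631)²) = 50.867099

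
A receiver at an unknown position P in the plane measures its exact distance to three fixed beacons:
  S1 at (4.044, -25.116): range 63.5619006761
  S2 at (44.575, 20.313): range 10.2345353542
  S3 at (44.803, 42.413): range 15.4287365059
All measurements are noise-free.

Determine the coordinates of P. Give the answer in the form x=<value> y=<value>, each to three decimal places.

eq1: (x − 4.044)² + (y + 25.116)² = 63.5619006761²
eq2: (x − 44.575)² + (y − 20.313)² = 10.2345353542²
eq3: (x − 44.803)² + (y − 42.413)² = 15.4287365059²
eq3−eq2, eq3−eq1 (x²,y² cancel):
  -0.456·x − 44.200·y = -1273.322588
  -81.518·x − 135.058·y = -6961.073293
det = -0.456·-135.058 − -44.200·-81.518 = -3541.509152
x = (-1273.322588·-135.058 − -44.200·-6961.073293) / -3541.509152 = 38.318985
y = (-0.456·-6961.073293 − -1273.322588·-81.518) / -3541.509152 = 28.412876

x=38.319 y=28.413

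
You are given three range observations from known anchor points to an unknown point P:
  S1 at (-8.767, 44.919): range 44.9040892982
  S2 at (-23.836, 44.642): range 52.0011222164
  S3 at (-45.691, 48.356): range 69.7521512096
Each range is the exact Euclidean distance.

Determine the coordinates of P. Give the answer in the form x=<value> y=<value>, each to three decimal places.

x=7.287 y=2.983

eq1: (x + 8.767)² + (y − 44.919)² = 44.9040892982²
eq2: (x + 23.836)² + (y − 44.642)² = 52.0011222164²
eq3: (x + 45.691)² + (y − 48.356)² = 69.7521512096²
eq3−eq1, eq3−eq2 (x²,y² cancel):
  73.848·x − 6.874·y = 517.591996
  43.710·x − 7.428·y = 296.338730
det = 73.848·-7.428 − -6.874·43.710 = -248.080404
x = (517.591996·-7.428 − -6.874·296.338730) / -248.080404 = 7.286512
y = (73.848·296.338730 − 517.591996·43.710) / -248.080404 = 2.982596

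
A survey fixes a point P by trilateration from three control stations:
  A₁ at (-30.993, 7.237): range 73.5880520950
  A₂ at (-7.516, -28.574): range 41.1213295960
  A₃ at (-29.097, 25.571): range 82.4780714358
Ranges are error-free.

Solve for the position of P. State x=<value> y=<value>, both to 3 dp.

eq1: (x + 30.993)² + (y − 7.237)² = 73.5880520950²
eq2: (x + 7.516)² + (y + 28.574)² = 41.1213295960²
eq3: (x + 29.097)² + (y − 25.571)² = 82.4780714358²
eq2−eq1, eq2−eq3 (x²,y² cancel):
  -46.954·x + 71.622·y = -3584.261177
  -43.162·x + 108.290·y = -4484.120802
det = -46.954·108.290 − 71.622·-43.162 = -1993.299896
x = (-3584.261177·108.290 − 71.622·-4484.120802) / -1993.299896 = 33.601538
y = (-46.954·-4484.120802 − -3584.261177·-43.162) / -1993.299896 = -28.015617

x=33.602 y=-28.016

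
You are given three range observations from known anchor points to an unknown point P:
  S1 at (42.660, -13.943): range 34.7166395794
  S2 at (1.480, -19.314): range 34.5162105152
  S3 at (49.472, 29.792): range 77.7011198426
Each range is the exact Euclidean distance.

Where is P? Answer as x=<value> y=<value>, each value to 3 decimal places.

eq1: (x − 42.660)² + (y + 13.943)² = 34.7166395794²
eq2: (x − 1.480)² + (y + 19.314)² = 34.5162105152²
eq3: (x − 49.472)² + (y − 29.792)² = 77.7011198426²
eq3−eq2, eq3−eq1 (x²,y² cancel):
  -95.984·x − 98.212·y = 1886.274184
  -13.624·x − 87.470·y = 3511.459762
det = -95.984·-87.470 − -98.212·-13.624 = 7057.680192
x = (1886.274184·-87.470 − -98.212·3511.459762) / 7057.680192 = 25.486432
y = (-95.984·3511.459762 − 1886.274184·-13.624) / 7057.680192 = -44.114404

x=25.486 y=-44.114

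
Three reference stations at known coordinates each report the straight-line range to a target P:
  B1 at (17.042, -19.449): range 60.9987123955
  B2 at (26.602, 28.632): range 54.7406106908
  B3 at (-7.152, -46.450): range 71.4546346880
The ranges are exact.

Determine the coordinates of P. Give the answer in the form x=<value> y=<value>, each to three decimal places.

eq1: (x − 17.042)² + (y + 19.449)² = 60.9987123955²
eq2: (x − 26.602)² + (y − 28.632)² = 54.7406106908²
eq3: (x + 7.152)² + (y + 46.450)² = 71.4546346880²
eq3−eq1, eq3−eq2 (x²,y² cancel):
  48.388·x + 54.002·y = -155.138335
  67.508·x + 150.164·y = 1427.934584
det = 48.388·150.164 − 54.002·67.508 = 3620.568616
x = (-155.138335·150.164 − 54.002·1427.934584) / 3620.568616 = -27.732527
y = (48.388·1427.934584 − -155.138335·67.508) / 3620.568616 = 21.976652

x=-27.733 y=21.977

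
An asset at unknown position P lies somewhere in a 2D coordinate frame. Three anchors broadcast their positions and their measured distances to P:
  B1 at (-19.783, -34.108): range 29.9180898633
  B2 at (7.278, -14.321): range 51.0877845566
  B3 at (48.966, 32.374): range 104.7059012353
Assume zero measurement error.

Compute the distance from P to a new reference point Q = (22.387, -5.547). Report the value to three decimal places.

67.018

eq1: (x + 19.783)² + (y + 34.108)² = 29.9180898633²
eq2: (x − 7.278)² + (y + 14.321)² = 51.0877845566²
eq3: (x − 48.966)² + (y − 32.374)² = 104.7059012353²
eq3−eq2, eq3−eq1 (x²,y² cancel):
  -83.376·x − 93.390·y = 5165.679316
  -137.498·x − 132.964·y = 8177.211373
det = -83.376·-132.964 − -93.390·-137.498 = -1754.931756
x = (5165.679316·-132.964 − -93.390·8177.211373) / -1754.931756 = -43.774002
y = (-83.376·8177.211373 − 5165.679316·-137.498) / -1754.931756 = -16.232767
|P − Q| = √((-43.774002 − 22.387)² + (-16.232767 − -5.547)²) = 67.018384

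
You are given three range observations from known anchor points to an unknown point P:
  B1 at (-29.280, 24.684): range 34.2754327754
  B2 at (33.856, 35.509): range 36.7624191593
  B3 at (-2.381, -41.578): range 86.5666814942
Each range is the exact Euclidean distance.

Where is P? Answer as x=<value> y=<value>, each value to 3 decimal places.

x=-1.664 y=44.986

eq1: (x + 29.280)² + (y − 24.684)² = 34.2754327754²
eq2: (x − 33.856)² + (y − 35.509)² = 36.7624191593²
eq3: (x + 2.381)² + (y + 41.578)² = 86.5666814942²
eq2−eq3, eq2−eq1 (x²,y² cancel):
  -72.474·x − 154.174·y = -6815.033454
  -126.272·x − 21.650·y = -763.829390
det = -72.474·-21.650 − -154.174·-126.272 = -17898.797228
x = (-6815.033454·-21.650 − -154.174·-763.829390) / -17898.797228 = -1.663958
y = (-72.474·-763.829390 − -6815.033454·-126.272) / -17898.797228 = 44.985712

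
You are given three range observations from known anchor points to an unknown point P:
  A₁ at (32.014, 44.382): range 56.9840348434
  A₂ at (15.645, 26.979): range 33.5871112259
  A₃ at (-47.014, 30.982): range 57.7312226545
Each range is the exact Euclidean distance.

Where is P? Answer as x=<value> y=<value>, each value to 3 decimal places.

x=-0.114 y=-2.682

eq1: (x − 32.014)² + (y − 44.382)² = 56.9840348434²
eq2: (x − 15.645)² + (y − 26.979)² = 33.5871112259²
eq3: (x + 47.014)² + (y − 30.982)² = 57.7312226545²
eq2−eq3, eq2−eq1 (x²,y² cancel):
  -125.318·x + 8.006·y = -7.231975
  32.738·x + 34.806·y = -97.060533
det = -125.318·34.806 − 8.006·32.738 = -4623.918736
x = (-7.231975·34.806 − 8.006·-97.060533) / -4623.918736 = -0.113616
y = (-125.318·-97.060533 − -7.231975·32.738) / -4623.918736 = -2.681750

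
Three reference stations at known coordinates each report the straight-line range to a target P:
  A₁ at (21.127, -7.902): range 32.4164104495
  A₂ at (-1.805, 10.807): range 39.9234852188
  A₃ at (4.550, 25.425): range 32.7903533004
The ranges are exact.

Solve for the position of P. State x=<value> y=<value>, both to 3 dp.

x=36.951 y=20.390

eq1: (x − 21.127)² + (y + 7.902)² = 32.4164104495²
eq2: (x + 1.805)² + (y − 10.807)² = 39.9234852188²
eq3: (x − 4.550)² + (y − 25.425)² = 32.7903533004²
eq1−eq2, eq1−eq3 (x²,y² cancel):
  -45.864·x + 37.418·y = -931.803465
  -33.154·x + 66.654·y = 133.957789
det = -45.864·66.654 − 37.418·-33.154 = -1816.462684
x = (-931.803465·66.654 − 37.418·133.957789) / -1816.462684 = 36.951412
y = (-45.864·133.957789 − -931.803465·-33.154) / -1816.462684 = 20.389547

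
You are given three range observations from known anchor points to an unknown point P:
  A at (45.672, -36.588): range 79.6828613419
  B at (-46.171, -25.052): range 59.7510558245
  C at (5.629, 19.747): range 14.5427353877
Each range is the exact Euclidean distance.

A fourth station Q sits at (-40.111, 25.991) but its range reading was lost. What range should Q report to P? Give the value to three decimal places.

eq1: (x − 45.672)² + (y + 36.588)² = 79.6828613419²
eq2: (x + 46.171)² + (y + 25.052)² = 59.7510558245²
eq3: (x − 5.629)² + (y − 19.747)² = 14.5427353877²
eq1−eq2, eq1−eq3 (x²,y² cancel):
  -183.686·x + 23.072·y = 2113.920336
  -80.086·x + 112.670·y = 3134.883561
det = -183.686·112.670 − 23.072·-80.086 = -18848.157428
x = (2113.920336·112.670 − 23.072·3134.883561) / -18848.157428 = -8.799129
y = (-183.686·3134.883561 − 2113.920336·-80.086) / -18848.157428 = 21.569153
|P − Q| = √((-8.799129 − -40.111)² + (21.569153 − 25.991)²) = 31.622555

31.623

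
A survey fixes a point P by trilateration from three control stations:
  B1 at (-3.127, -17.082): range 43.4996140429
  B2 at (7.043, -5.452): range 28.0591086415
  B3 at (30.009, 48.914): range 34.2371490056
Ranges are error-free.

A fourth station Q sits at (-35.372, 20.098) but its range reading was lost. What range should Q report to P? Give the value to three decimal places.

eq1: (x + 3.127)² + (y + 17.082)² = 43.4996140429²
eq2: (x − 7.043)² + (y + 5.452)² = 28.0591086415²
eq3: (x − 30.009)² + (y − 48.914)² = 34.2371490056²
eq2−eq3, eq2−eq1 (x²,y² cancel):
  45.932·x + 108.732·y = 2828.922530
  -20.340·x − 23.260·y = -882.658144
det = 45.932·-23.260 − 108.732·-20.340 = 1143.230560
x = (2828.922530·-23.260 − 108.732·-882.658144) / 1143.230560 = 26.392268
y = (45.932·-882.658144 − 2828.922530·-20.340) / 1143.230560 = 14.868418
|P − Q| = √((26.392268 − -35.372)² + (14.868418 − 20.098)²) = 61.985267

61.985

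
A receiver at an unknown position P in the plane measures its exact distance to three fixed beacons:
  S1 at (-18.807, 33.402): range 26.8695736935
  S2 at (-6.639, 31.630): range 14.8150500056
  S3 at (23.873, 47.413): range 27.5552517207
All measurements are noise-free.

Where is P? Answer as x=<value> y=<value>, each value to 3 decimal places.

eq1: (x + 18.807)² + (y − 33.402)² = 26.8695736935²
eq2: (x + 6.639)² + (y − 31.630)² = 14.8150500056²
eq3: (x − 23.873)² + (y − 47.413)² = 27.5552517207²
eq2−eq1, eq2−eq3 (x²,y² cancel):
  -24.336·x + 3.544·y = -77.624652
  61.024·x + 31.566·y = 1233.573286
det = -24.336·31.566 − 3.544·61.024 = -984.459232
x = (-77.624652·31.566 − 3.544·1233.573286) / -984.459232 = 6.929778
y = (-24.336·1233.573286 − -77.624652·61.024) / -984.459232 = 25.682397

x=6.930 y=25.682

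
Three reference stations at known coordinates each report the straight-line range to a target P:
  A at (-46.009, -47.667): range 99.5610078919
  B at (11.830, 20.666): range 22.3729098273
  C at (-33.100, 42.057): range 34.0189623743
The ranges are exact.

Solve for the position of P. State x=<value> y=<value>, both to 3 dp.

eq1: (x + 46.009)² + (y + 47.667)² = 99.5610078919²
eq2: (x − 11.830)² + (y − 20.666)² = 22.3729098273²
eq3: (x + 33.100)² + (y − 42.057)² = 34.0189623743²
eq2−eq3, eq2−eq1 (x²,y² cancel):
  -89.860·x + 42.782·y = 1640.626086
  -115.678·x − 136.666·y = -5589.908684
det = -89.860·-136.666 − 42.782·-115.678 = 17229.742956
x = (1640.626086·-136.666 − 42.782·-5589.908684) / 17229.742956 = 0.866506
y = (-89.860·-5589.908684 − 1640.626086·-115.678) / 17229.742956 = 40.168535

x=0.867 y=40.169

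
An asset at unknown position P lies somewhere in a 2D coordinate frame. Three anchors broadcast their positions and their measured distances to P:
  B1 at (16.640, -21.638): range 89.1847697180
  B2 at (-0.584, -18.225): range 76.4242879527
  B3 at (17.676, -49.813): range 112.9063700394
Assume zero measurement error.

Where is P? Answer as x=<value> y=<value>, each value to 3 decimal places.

eq1: (x − 16.640)² + (y + 21.638)² = 89.1847697180²
eq2: (x + 0.584)² + (y + 18.225)² = 76.4242879527²
eq3: (x − 17.676)² + (y + 49.813)² = 112.9063700394²
eq3−eq1, eq3−eq2 (x²,y² cancel):
  -2.072·x + 56.350·y = 2745.241945
  -36.520·x + 63.176·y = 4445.892342
det = -2.072·63.176 − 56.350·-36.520 = 1927.001328
x = (2745.241945·63.176 − 56.350·4445.892342) / 1927.001328 = -40.006526
y = (-2.072·4445.892342 − 2745.241945·-36.520) / 1927.001328 = 47.246645

x=-40.007 y=47.247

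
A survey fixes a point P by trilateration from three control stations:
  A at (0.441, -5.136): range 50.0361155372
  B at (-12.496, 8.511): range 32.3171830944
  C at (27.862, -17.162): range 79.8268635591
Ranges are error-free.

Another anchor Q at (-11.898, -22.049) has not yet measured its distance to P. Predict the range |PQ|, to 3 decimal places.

eq1: (x − 0.441)² + (y + 5.136)² = 50.0361155372²
eq2: (x + 12.496)² + (y − 8.511)² = 32.3171830944²
eq3: (x − 27.862)² + (y + 17.162)² = 79.8268635591²
eq3−eq2, eq3−eq1 (x²,y² cancel):
  -80.716·x + 51.346·y = 4485.689672
  -54.842·x + 24.052·y = 2824.462977
det = -80.716·24.052 − 51.346·-54.842 = 874.536100
x = (4485.689672·24.052 − 51.346·2824.462977) / 874.536100 = -42.462590
y = (-80.716·2824.462977 − 4485.689672·-54.842) / 874.536100 = 20.610744
|P − Q| = √((-42.462590 − -11.898)² + (20.610744 − -22.049)²) = 52.479023

52.479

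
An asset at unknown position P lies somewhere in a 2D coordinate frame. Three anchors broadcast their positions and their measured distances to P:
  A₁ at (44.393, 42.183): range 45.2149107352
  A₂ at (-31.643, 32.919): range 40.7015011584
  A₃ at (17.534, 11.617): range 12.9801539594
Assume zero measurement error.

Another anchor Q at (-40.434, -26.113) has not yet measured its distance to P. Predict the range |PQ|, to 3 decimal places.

64.176

eq1: (x − 44.393)² + (y − 42.183)² = 45.2149107352²
eq2: (x + 31.643)² + (y − 32.919)² = 40.7015011584²
eq3: (x − 17.534)² + (y − 11.617)² = 12.9801539594²
eq3−eq1, eq3−eq2 (x²,y² cancel):
  53.718·x + 61.132·y = 1431.844337
  -98.354·x + 42.604·y = 154.416365
det = 53.718·42.604 − 61.132·-98.354 = 8301.178400
x = (1431.844337·42.604 − 61.132·154.416365) / 8301.178400 = 6.211469
y = (53.718·154.416365 − 1431.844337·-98.354) / 8301.178400 = 17.964023
|P − Q| = √((6.211469 − -40.434)² + (17.964023 − -26.113)²) = 64.176193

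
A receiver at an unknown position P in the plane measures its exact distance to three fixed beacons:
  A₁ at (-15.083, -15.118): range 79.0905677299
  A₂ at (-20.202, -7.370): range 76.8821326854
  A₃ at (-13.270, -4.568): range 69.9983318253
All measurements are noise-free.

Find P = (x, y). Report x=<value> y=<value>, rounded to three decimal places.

x=35.223 y=45.912

eq1: (x + 15.083)² + (y + 15.118)² = 79.0905677299²
eq2: (x + 20.202)² + (y + 7.370)² = 76.8821326854²
eq3: (x + 13.270)² + (y + 4.568)² = 69.9983318253²
eq1−eq2, eq1−eq3 (x²,y² cancel):
  -10.238·x + 15.496·y = 350.842469
  3.626·x + 21.100·y = 1096.460157
det = -10.238·21.100 − 15.496·3.626 = -272.210296
x = (350.842469·21.100 − 15.496·1096.460157) / -272.210296 = 35.222659
y = (-10.238·1096.460157 − 350.842469·3.626) / -272.210296 = 45.911981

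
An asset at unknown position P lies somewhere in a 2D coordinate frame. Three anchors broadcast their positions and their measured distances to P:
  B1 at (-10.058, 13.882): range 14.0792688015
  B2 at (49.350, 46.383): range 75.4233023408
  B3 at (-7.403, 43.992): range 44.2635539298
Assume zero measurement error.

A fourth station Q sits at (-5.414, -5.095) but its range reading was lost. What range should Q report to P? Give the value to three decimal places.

6.690

eq1: (x + 10.058)² + (y − 13.882)² = 14.0792688015²
eq2: (x − 49.350)² + (y − 46.383)² = 75.4233023408²
eq3: (x + 7.403)² + (y − 43.992)² = 44.2635539298²
eq3−eq2, eq3−eq1 (x²,y² cancel):
  113.506·x + 4.782·y = -1132.707613
  -5.310·x − 60.220·y = 64.809212
det = 113.506·-60.220 − 4.782·-5.310 = -6809.938900
x = (-1132.707613·-60.220 − 4.782·64.809212) / -6809.938900 = -9.970976
y = (113.506·64.809212 − -1132.707613·-5.310) / -6809.938900 = -0.197000
|P − Q| = √((-9.970976 − -5.414)² + (-0.197000 − -5.095)²) = 6.690025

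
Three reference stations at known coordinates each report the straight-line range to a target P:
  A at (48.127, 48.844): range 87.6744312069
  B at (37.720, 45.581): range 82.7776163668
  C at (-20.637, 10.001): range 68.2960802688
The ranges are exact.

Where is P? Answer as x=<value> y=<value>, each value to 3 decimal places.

eq1: (x − 48.127)² + (y − 48.844)² = 87.6744312069²
eq2: (x − 37.720)² + (y − 45.581)² = 82.7776163668²
eq3: (x + 20.637)² + (y − 10.001)² = 68.2960802688²
eq2−eq3, eq2−eq1 (x²,y² cancel):
  -116.714·x − 71.160·y = -786.741000
  20.814·x + 6.526·y = 366.846388
det = -116.714·6.526 − -71.160·20.814 = 719.448676
x = (-786.741000·6.526 − -71.160·366.846388) / 719.448676 = 29.148038
y = (-116.714·366.846388 − -786.741000·20.814) / 719.448676 = -36.751589

x=29.148 y=-36.752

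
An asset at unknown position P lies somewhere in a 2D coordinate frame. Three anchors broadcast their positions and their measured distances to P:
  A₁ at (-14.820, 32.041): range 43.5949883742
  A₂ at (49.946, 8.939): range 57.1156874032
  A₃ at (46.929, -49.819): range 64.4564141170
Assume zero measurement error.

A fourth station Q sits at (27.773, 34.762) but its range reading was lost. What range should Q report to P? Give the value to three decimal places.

eq1: (x + 14.820)² + (y − 32.041)² = 43.5949883742²
eq2: (x − 49.946)² + (y − 8.939)² = 57.1156874032²
eq3: (x − 46.929)² + (y + 49.819)² = 64.4564141170²
eq1−eq2, eq1−eq3 (x²,y² cancel):
  129.532·x − 46.204·y = -33.428180
  123.498·x − 163.720·y = 1183.899412
det = 129.532·-163.720 − -46.204·123.498 = -15500.877448
x = (-33.428180·-163.720 − -46.204·1183.899412) / -15500.877448 = -3.881958
y = (129.532·1183.899412 − -33.428180·123.498) / -15500.877448 = -10.159500
|P − Q| = √((-3.881958 − 27.773)² + (-10.159500 − 34.762)²) = 54.954322

54.954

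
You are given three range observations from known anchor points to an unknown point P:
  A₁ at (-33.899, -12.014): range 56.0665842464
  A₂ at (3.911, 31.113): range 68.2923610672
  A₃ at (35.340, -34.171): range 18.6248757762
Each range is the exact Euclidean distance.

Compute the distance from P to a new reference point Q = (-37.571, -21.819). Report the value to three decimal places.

eq1: (x + 33.899)² + (y + 12.014)² = 56.0665842464²
eq2: (x − 3.911)² + (y − 31.113)² = 68.2923610672²
eq3: (x − 35.340)² + (y + 34.171)² = 18.6248757762²
eq1−eq3, eq1−eq2 (x²,y² cancel):
  138.478·x − 44.314·y = 3919.670315
  75.620·x + 86.254·y = -1830.548418
det = 138.478·86.254 − -44.314·75.620 = 15295.306092
x = (3919.670315·86.254 − -44.314·-1830.548418) / 15295.306092 = 16.800469
y = (138.478·-1830.548418 − 3919.670315·75.620) / 15295.306092 = -35.951955
|P − Q| = √((16.800469 − -37.571)² + (-35.951955 − -21.819)²) = 56.178262

56.178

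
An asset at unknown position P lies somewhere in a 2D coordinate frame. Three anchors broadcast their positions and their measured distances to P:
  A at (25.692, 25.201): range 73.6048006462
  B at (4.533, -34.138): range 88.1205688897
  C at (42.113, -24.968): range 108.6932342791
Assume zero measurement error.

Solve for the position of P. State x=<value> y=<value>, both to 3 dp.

x=-46.891 y=37.422

eq1: (x − 25.692)² + (y − 25.201)² = 73.6048006462²
eq2: (x − 4.533)² + (y + 34.138)² = 88.1205688897²
eq3: (x − 42.113)² + (y + 24.968)² = 108.6932342791²
eq2−eq3, eq2−eq1 (x²,y² cancel):
  75.160·x + 18.340·y = -2838.029857
  42.318·x + 118.678·y = 2456.786115
det = 75.160·118.678 − 18.340·42.318 = 8143.726360
x = (-2838.029857·118.678 − 18.340·2456.786115) / 8143.726360 = -46.891208
y = (75.160·2456.786115 − -2838.029857·42.318) / 8143.726360 = 37.421664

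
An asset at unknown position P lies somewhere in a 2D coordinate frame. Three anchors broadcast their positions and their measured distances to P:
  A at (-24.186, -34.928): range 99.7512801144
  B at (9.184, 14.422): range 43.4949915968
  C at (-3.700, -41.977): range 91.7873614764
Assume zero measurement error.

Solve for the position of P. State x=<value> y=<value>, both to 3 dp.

eq1: (x + 24.186)² + (y + 34.928)² = 99.7512801144²
eq2: (x − 9.184)² + (y − 14.422)² = 43.4949915968²
eq3: (x + 3.700)² + (y + 41.977)² = 91.7873614764²
eq2−eq1, eq2−eq3 (x²,y² cancel):
  -66.740·x − 98.700·y = -6545.915750
  -25.768·x − 112.798·y = -5049.686844
det = -66.740·-112.798 − -98.700·-25.768 = 4984.836920
x = (-6545.915750·-112.798 − -98.700·-5049.686844) / 4984.836920 = 48.138408
y = (-66.740·-5049.686844 − -6545.915750·-25.768) / 4984.836920 = 33.770602

x=48.138 y=33.771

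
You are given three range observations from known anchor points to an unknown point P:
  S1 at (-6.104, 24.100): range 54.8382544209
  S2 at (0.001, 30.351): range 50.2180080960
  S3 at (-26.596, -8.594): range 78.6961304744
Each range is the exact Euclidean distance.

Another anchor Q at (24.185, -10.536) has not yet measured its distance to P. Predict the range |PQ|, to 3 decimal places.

35.789

eq1: (x + 6.104)² + (y − 24.100)² = 54.8382544209²
eq2: (x − 0.001)² + (y − 30.351)² = 50.2180080960²
eq3: (x + 26.596)² + (y + 8.594)² = 78.6961304744²
eq1−eq3, eq1−eq2 (x²,y² cancel):
  -40.984·x − 65.388·y = -3022.711568
  12.210·x + 12.502·y = 788.500197
det = -40.984·12.502 − -65.388·12.210 = 286.005512
x = (-3022.711568·12.502 − -65.388·788.500197) / 286.005512 = 48.140719
y = (-40.984·788.500197 − -3022.711568·12.210) / 286.005512 = 16.053593
|P − Q| = √((48.140719 − 24.185)² + (16.053593 − -10.536)²) = 35.789425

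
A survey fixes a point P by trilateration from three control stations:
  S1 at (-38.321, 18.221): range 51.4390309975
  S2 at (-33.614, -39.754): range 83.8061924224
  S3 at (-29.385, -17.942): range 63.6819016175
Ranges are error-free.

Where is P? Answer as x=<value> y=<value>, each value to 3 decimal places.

eq1: (x + 38.321)² + (y − 18.221)² = 51.4390309975²
eq2: (x + 33.614)² + (y + 39.754)² = 83.8061924224²
eq3: (x + 29.385)² + (y + 17.942)² = 63.6819016175²
eq1−eq3, eq1−eq2 (x²,y² cancel):
  17.872·x − 72.326·y = -2024.520977
  9.414·x − 115.950·y = -3467.726348
det = 17.872·-115.950 − -72.326·9.414 = -1391.381436
x = (-2024.520977·-115.950 − -72.326·-3467.726348) / -1391.381436 = 11.545050
y = (17.872·-3467.726348 − -2024.520977·9.414) / -1391.381436 = 30.844428

x=11.545 y=30.844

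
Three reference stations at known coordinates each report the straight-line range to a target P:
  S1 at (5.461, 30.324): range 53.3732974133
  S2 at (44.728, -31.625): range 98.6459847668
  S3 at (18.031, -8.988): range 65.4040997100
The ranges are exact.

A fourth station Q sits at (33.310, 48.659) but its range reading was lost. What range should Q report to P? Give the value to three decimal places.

eq1: (x − 5.461)² + (y − 30.324)² = 53.3732974133²
eq2: (x − 44.728)² + (y + 31.625)² = 98.6459847668²
eq3: (x − 18.031)² + (y + 8.988)² = 65.4040997100²
eq3−eq2, eq3−eq1 (x²,y² cancel):
  53.394·x − 45.274·y = -2858.500548
  -25.140·x + 78.624·y = 1972.453774
det = 53.394·78.624 − -45.274·-25.140 = 3059.861496
x = (-2858.500548·78.624 − -45.274·1972.453774) / 3059.861496 = -44.265361
y = (53.394·1972.453774 − -2858.500548·-25.140) / 3059.861496 = 10.933336
|P − Q| = √((-44.265361 − 33.310)² + (10.933336 − 48.659)²) = 86.262173

86.262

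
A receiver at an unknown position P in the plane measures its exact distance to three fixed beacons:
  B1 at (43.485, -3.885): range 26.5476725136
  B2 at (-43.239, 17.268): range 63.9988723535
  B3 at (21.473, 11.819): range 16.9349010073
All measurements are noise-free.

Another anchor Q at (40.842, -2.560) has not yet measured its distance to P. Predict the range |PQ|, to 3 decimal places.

23.976

eq1: (x − 43.485)² + (y + 3.885)² = 26.5476725136²
eq2: (x + 43.239)² + (y − 17.268)² = 63.9988723535²
eq3: (x − 21.473)² + (y − 11.819)² = 16.9349010073²
eq3−eq2, eq3−eq1 (x²,y² cancel):
  -129.424·x + 10.898·y = -2242.048335
  44.024·x − 31.408·y = 887.271916
det = -129.424·-31.408 − 10.898·44.024 = 3585.175440
x = (-2242.048335·-31.408 − 10.898·887.271916) / 3585.175440 = 16.944433
y = (-129.424·887.271916 − -2242.048335·44.024) / 3585.175440 = -4.499179
|P − Q| = √((16.944433 − 40.842)² + (-4.499179 − -2.560)²) = 23.976116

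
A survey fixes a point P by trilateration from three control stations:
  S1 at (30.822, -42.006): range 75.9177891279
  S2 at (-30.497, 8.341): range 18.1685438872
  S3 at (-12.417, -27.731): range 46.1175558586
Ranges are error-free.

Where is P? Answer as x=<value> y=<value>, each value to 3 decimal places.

eq1: (x − 30.822)² + (y + 42.006)² = 75.9177891279²
eq2: (x + 30.497)² + (y − 8.341)² = 18.1685438872²
eq3: (x + 12.417)² + (y + 27.731)² = 46.1175558586²
eq1−eq2, eq1−eq3 (x²,y² cancel):
  -122.638·x + 100.694·y = 3718.554289
  -86.478·x + 28.550·y = 1845.372278
det = -122.638·28.550 − 100.694·-86.478 = 5206.500832
x = (3718.554289·28.550 − 100.694·1845.372278) / 5206.500832 = -15.298795
y = (-122.638·1845.372278 − 3718.554289·-86.478) / 5206.500832 = 18.296429

x=-15.299 y=18.296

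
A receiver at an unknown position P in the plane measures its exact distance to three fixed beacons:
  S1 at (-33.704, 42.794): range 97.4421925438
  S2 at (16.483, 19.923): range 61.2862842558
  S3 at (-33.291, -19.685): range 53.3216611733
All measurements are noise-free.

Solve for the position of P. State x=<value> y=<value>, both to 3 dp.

eq1: (x + 33.704)² + (y − 42.794)² = 97.4421925438²
eq2: (x − 16.483)² + (y − 19.923)² = 61.2862842558²
eq3: (x + 33.291)² + (y + 19.685)² = 53.3216611733²
eq2−eq1, eq2−eq3 (x²,y² cancel):
  -100.374·x + 45.742·y = -3440.301416
  -99.548·x − 79.216·y = 1739.983776
det = -100.374·-79.216 − 45.742·-99.548 = 12504.751400
x = (-3440.301416·-79.216 − 45.742·1739.983776) / 12504.751400 = 15.429062
y = (-100.374·1739.983776 − -3440.301416·-99.548) / 12504.751400 = -41.354221

x=15.429 y=-41.354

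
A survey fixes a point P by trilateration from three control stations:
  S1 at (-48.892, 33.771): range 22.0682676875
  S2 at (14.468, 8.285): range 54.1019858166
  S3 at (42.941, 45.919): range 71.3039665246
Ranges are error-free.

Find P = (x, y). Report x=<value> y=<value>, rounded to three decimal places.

eq1: (x + 48.892)² + (y − 33.771)² = 22.0682676875²
eq2: (x − 14.468)² + (y − 8.285)² = 54.1019858166²
eq3: (x − 42.941)² + (y − 45.919)² = 71.3039665246²
eq1−eq2, eq1−eq3 (x²,y² cancel):
  126.720·x − 50.972·y = -5692.960287
  183.666·x + 24.296·y = -4175.671266
det = 126.720·24.296 − -50.972·183.666 = 12440.612472
x = (-5692.960287·24.296 − -50.972·-4175.671266) / 12440.612472 = -28.226784
y = (126.720·-4175.671266 − -5692.960287·183.666) / 12440.612472 = 41.514209

x=-28.227 y=41.514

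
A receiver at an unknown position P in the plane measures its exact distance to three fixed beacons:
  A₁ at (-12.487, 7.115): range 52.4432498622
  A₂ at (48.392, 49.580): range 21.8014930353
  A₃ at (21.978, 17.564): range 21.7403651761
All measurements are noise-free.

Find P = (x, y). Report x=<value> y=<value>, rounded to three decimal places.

x=30.089 y=37.735

eq1: (x + 12.487)² + (y − 7.115)² = 52.4432498622²
eq2: (x − 48.392)² + (y − 49.580)² = 21.8014930353²
eq3: (x − 21.978)² + (y − 17.564)² = 21.7403651761²
eq3−eq1, eq3−eq2 (x²,y² cancel):
  -68.930·x − 20.898·y = -2862.629164
  52.828·x + 64.032·y = 4005.773863
det = -68.930·64.032 − -20.898·52.828 = -3309.726216
x = (-2862.629164·64.032 − -20.898·4005.773863) / -3309.726216 = 30.089259
y = (-68.930·4005.773863 − -2862.629164·52.828) / -3309.726216 = 37.734547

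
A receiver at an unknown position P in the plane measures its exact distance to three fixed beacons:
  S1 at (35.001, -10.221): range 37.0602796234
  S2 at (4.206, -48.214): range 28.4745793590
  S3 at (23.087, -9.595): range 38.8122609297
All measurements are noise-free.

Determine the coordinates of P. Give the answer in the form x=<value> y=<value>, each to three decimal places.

eq1: (x − 35.001)² + (y + 10.221)² = 37.0602796234²
eq2: (x − 4.206)² + (y + 48.214)² = 28.4745793590²
eq3: (x − 23.087)² + (y + 9.595)² = 38.8122609297²
eq1−eq3, eq1−eq2 (x²,y² cancel):
  -23.828·x + 1.252·y = -837.392521
  -61.590·x − 75.986·y = 1575.404046
det = -23.828·-75.986 − 1.252·-61.590 = 1887.705088
x = (-837.392521·-75.986 − 1.252·1575.404046) / 1887.705088 = 32.662783
y = (-23.828·1575.404046 − -837.392521·-61.590) / 1887.705088 = -47.207444

x=32.663 y=-47.207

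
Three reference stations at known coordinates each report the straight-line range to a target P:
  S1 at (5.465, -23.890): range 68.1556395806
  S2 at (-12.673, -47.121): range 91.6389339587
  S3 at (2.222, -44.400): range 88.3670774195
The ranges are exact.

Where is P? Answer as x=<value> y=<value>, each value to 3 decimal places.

eq1: (x − 5.465)² + (y + 23.890)² = 68.1556395806²
eq2: (x + 12.673)² + (y + 47.121)² = 91.6389339587²
eq3: (x − 2.222)² + (y + 44.400)² = 88.3670774195²
eq1−eq3, eq1−eq2 (x²,y² cancel):
  -6.486·x − 41.020·y = -1787.850206
  -36.276·x − 46.462·y = -1972.107765
det = -6.486·-46.462 − -41.020·-36.276 = -1186.688988
x = (-1787.850206·-46.462 − -41.020·-1972.107765) / -1186.688988 = -1.829659
y = (-6.486·-1972.107765 − -1787.850206·-36.276) / -1186.688988 = 43.874144

x=-1.830 y=43.874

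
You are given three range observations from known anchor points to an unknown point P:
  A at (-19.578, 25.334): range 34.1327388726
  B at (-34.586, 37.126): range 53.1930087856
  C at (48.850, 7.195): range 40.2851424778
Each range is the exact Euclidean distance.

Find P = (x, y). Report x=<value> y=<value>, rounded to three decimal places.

x=8.581 y=6.044

eq1: (x + 19.578)² + (y − 25.334)² = 34.1327388726²
eq2: (x + 34.586)² + (y − 37.126)² = 53.1930087856²
eq3: (x − 48.850)² + (y − 7.195)² = 40.2851424778²
eq2−eq3, eq2−eq1 (x²,y² cancel):
  166.872·x − 59.862·y = 1070.162732
  30.016·x − 23.584·y = 115.030689
det = 166.872·-23.584 − -59.862·30.016 = -2138.691456
x = (1070.162732·-23.584 − -59.862·115.030689) / -2138.691456 = 8.581299
y = (166.872·115.030689 − 1070.162732·30.016) / -2138.691456 = 6.044165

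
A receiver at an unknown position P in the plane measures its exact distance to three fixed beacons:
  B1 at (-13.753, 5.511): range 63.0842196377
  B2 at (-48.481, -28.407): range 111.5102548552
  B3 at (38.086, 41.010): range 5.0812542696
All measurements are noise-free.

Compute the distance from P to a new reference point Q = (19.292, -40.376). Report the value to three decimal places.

eq1: (x + 13.753)² + (y − 5.511)² = 63.0842196377²
eq2: (x + 48.481)² + (y + 28.407)² = 111.5102548552²
eq3: (x − 38.086)² + (y − 41.010)² = 5.0812542696²
eq2−eq3, eq2−eq1 (x²,y² cancel):
  173.134·x + 138.834·y = 12383.716279
  69.456·x + 67.836·y = 5517.069291
det = 173.134·67.836 − 138.834·69.456 = 2101.863720
x = (12383.716279·67.836 − 138.834·5517.069291) / 2101.863720 = 35.256796
y = (173.134·5517.069291 − 12383.716279·69.456) / 2101.863720 = 45.230752
|P − Q| = √((35.256796 − 19.292)² + (45.230752 − -40.376)²) = 87.082666

87.083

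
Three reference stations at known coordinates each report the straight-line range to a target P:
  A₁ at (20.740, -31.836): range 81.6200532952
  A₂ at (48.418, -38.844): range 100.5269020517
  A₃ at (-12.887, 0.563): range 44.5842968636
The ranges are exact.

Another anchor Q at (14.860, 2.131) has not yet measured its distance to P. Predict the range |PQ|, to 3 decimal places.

48.100

eq1: (x − 20.740)² + (y + 31.836)² = 81.6200532952²
eq2: (x − 48.418)² + (y + 38.844)² = 100.5269020517²
eq3: (x + 12.887)² + (y − 0.563)² = 44.5842968636²
eq3−eq1, eq3−eq2 (x²,y² cancel):
  67.254·x − 64.798·y = -3396.786815
  122.610·x − 78.814·y = -4431.131187
det = 67.254·-78.814 − -64.798·122.610 = 2644.326024
x = (-3396.786815·-78.814 − -64.798·-4431.131187) / 2644.326024 = -7.341789
y = (67.254·-4431.131187 − -3396.786815·122.610) / 2644.326024 = 44.801108
|P − Q| = √((-7.341789 − 14.860)² + (44.801108 − 2.131)²) = 48.100494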